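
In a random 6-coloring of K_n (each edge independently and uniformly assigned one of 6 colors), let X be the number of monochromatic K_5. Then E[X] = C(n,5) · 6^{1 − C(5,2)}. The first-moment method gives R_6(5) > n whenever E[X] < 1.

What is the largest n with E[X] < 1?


We need C(n, 5) · 6^{1 − 10} < 1, i.e. C(n, 5) < 6^{10 − 1} = 10077696.
Check values of n near the boundary:
  n = 64: C(64, 5) = 7624512; 7624512 < 10077696? YES
  n = 65: C(65, 5) = 8259888; 8259888 < 10077696? YES
  n = 66: C(66, 5) = 8936928; 8936928 < 10077696? YES
  n = 67: C(67, 5) = 9657648; 9657648 < 10077696? YES
  n = 68: C(68, 5) = 10424128; 10424128 < 10077696? NO
  n = 69: C(69, 5) = 11238513; 11238513 < 10077696? NO
  n = 70: C(70, 5) = 12103014; 12103014 < 10077696? NO
The largest n with C(n, 5) < 10077696 is n = 67 (where E[X] = 67067/69984 ≈ 0.95832). Hence R_6(5) > 67, i.e. R_6(5) ≥ 68.

Largest n = 67; hence R_6(5) > 67.


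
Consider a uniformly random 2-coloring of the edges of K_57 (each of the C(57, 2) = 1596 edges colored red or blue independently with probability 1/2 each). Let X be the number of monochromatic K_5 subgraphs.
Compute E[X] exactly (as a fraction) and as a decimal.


Let X = Σ_S X_S over the C(57, 5) = 4187106 subsets S of size 5, where X_S = 1 if the K_5 on S is monochromatic.
For a fixed S, the K_5 on S has C(5, 2) = 10 edges. P[all 10 edges red] = (1/2)^10, and likewise for blue, so P[monochromatic] = 2·(1/2)^10 = 2^{1 − 10} = 1/512.
Summing: E[X] = C(57, 5) · 2^{1 − 10} = 4187106 · 1/512 = 2093553/256.
Numerically: E[X] ≈ 8177.94141.

E[X] = C(57,5)·2^(1−C(5,2)) = 2093553/256 ≈ 8177.94141.


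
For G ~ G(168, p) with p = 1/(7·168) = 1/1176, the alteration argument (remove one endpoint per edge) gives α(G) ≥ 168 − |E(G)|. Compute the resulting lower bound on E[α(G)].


E[|E(G)|] = C(168, 2)·p = 14028 · (1/1176) = 167/14.
E[α(G)] ≥ n − E[|E(G)|] = 168 − 167/14 = 2185/14.
Numerically: ≈ 156.0714.
(This is only a lower bound; the true E[α(G)] may be larger.)

E[α(G)] ≥ 2185/14 ≈ 156.0714.


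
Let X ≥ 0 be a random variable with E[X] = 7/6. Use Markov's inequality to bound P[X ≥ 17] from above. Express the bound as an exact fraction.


μ = E[X] = 7/6, a = 17.
Markov: P[X ≥ 17] ≤ μ/a = (7/6)/17 = 7/102.
Numerically: ≈ 0.068627.
(Since a = 17 > μ = 1.166667, the bound 7/102 is < 1 and informative.)

P[X ≥ 17] ≤ 7/102 ≈ 0.068627.


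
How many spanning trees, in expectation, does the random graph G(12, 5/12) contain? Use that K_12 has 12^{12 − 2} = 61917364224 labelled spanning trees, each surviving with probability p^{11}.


K_12 has 12^{12 − 2} = 61917364224 labelled spanning trees.
For each such spanning tree H, let X_H = 1 if all 11 edges of H are present in G. Then P[X_H = 1] = p^{11} = (5/12)^{11} = 48828125/743008370688.
Summing the indicators: E[X] = Σ_H E[X_H] = 61917364224 · p^{11} = 61917364224 · 48828125/743008370688 = 48828125/12.
Numerically: E[X] ≈ 4.069e+06.

E[X] = 61917364224 · (5/12)^{11} = 48828125/12 ≈ 4.069e+06.


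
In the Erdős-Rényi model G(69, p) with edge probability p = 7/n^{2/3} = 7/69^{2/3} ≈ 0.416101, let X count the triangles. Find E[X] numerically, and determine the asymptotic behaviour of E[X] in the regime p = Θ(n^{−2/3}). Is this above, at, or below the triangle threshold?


Number of potential triangles: C(69, 3) = 52394.
Each occurs with probability p³ ≈ (0.416101)³ ≈ 7.20436883e-02.
By linearity: E[X] = C(69, 3)·p³ ≈ 52394 · 7.20436883e-02 ≈ 3774.657005.
Since α = 2/3 < 1, p = c/n^{2/3} ≫ 1/n is above the triangle threshold p ~ 1/n. Asymptotically E[X] ~ (c³/6)·n^{3(1−α)} = (7³/6)·n^{1} → ∞; triangles are abundant w.h.p.

E[X] ≈ 3774.657005; in regime p = Θ(1/n^{2/3}) E[X] diverges (above the triangle threshold p ~ 1/n).


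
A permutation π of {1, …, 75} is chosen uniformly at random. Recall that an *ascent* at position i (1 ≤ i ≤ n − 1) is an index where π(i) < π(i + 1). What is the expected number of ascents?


Write X = Σ X_I over i = 1, …, 74, with X_I the indicator of one ascent.
There are 74 indicators.
For each fixed i, the pair (π(i), π(i+1)) is a uniformly random ordered pair of distinct values from {1, …, 75}; by symmetry P[π(i) < π(i+1)] = 1/2.
By linearity: E[X] = 74 · (1/2) = (75 − 1) · (1/2) = 37 ≈ 37.000.

E[X] = 37 = 37.000.


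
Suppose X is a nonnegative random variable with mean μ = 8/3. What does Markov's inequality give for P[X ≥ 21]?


μ = E[X] = 8/3, a = 21.
Markov: P[X ≥ 21] ≤ μ/a = (8/3)/21 = 8/63.
Numerically: ≈ 0.1270.
(Since a = 21 > μ = 2.6667, the bound 8/63 is < 1 and informative.)

P[X ≥ 21] ≤ 8/63 ≈ 0.1270.


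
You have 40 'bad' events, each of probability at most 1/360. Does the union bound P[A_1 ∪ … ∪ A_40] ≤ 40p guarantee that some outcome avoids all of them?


Union bound: P[∪_{i=1}^{40} A_i] ≤ Σ_i P[A_i] ≤ 40·p = 40·(1/360) = 1/9.
Numerically: 1/9 ≈ 0.111.
Is 1/9 < 1? YES.
Since P[∪ A_i] ≤ 1/9 < 1, the complement has P[∩ A_i^c] ≥ 1 − 1/9 = 8/9 > 0, so some outcome avoids every A_i.

40·p = 1/9 ≈ 0.111; existence CERTIFIED by the union bound.


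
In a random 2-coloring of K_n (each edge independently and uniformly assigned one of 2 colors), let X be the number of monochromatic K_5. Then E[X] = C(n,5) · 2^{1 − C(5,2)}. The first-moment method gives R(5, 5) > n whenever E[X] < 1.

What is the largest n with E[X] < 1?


We need C(n, 5) · 2^{1 − 10} < 1, i.e. C(n, 5) < 2^{10 − 1} = 512.
Check values of n near the boundary:
  n = 7: C(7, 5) = 21; 21 < 512? YES
  n = 8: C(8, 5) = 56; 56 < 512? YES
  n = 9: C(9, 5) = 126; 126 < 512? YES
  n = 10: C(10, 5) = 252; 252 < 512? YES
  n = 11: C(11, 5) = 462; 462 < 512? YES
  n = 12: C(12, 5) = 792; 792 < 512? NO
The largest n with C(n, 5) < 512 is n = 11 (where E[X] = 231/256 ≈ 0.902344). Hence R(5, 5) > 11, i.e. R(5, 5) ≥ 12.

Largest n = 11; hence R(5, 5) > 11.


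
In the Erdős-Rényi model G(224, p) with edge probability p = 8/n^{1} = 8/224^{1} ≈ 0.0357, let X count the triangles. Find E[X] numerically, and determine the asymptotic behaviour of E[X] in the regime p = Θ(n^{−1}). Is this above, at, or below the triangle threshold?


Number of potential triangles: C(224, 3) = 1848224.
Each occurs with probability p³ ≈ (0.0357)³ ≈ 4.55539e-05.
By linearity: E[X] = C(224, 3)·p³ ≈ 1848224 · 4.55539e-05 ≈ 84.194.
Here α = 1, so p = 8/n is exactly at the triangle threshold p ~ 1/n. Asymptotically E[X] → c³/6 = 8³/6 = 256/3 ≈ 85.333, a bounded constant. In this regime the triangle count is asymptotically Poisson(c³/6).

E[X] ≈ 84.194; in regime p = Θ(1/n^{1}) E[X] stays bounded (at the triangle threshold p ~ 1/n).


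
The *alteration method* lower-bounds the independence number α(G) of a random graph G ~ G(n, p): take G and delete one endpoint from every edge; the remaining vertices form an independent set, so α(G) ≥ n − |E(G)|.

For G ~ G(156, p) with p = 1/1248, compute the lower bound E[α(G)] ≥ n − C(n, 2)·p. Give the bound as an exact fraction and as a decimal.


E[|E(G)|] = C(156, 2)·p = 12090 · (1/1248) = 155/16.
E[α(G)] ≥ n − E[|E(G)|] = 156 − 155/16 = 2341/16.
Numerically: ≈ 146.3125.
(This is only a lower bound; the true E[α(G)] may be larger.)

E[α(G)] ≥ 2341/16 ≈ 146.3125.


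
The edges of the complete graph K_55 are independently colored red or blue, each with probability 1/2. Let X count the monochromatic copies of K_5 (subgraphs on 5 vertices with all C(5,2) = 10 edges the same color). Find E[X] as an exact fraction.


Let X = Σ_S X_S over the C(55, 5) = 3478761 subsets S of size 5, where X_S = 1 if the K_5 on S is monochromatic.
For a fixed S, the K_5 on S has C(5, 2) = 10 edges. P[all 10 edges red] = (1/2)^10, and likewise for blue, so P[monochromatic] = 2·(1/2)^10 = 2^{1 − 10} = 1/512.
By linearity: E[X] = C(55, 5) · 2^{1 − 10} = 3478761 · 1/512 = 3478761/512.
Numerically: E[X] ≈ 6794.455.

E[X] = C(55,5)·2^(1−C(5,2)) = 3478761/512 ≈ 6794.455.


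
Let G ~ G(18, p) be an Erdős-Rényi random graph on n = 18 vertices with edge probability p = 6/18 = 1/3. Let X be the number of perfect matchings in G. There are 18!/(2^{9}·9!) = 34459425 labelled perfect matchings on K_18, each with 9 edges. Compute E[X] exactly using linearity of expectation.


K_18 has 18!/(2^{9}·9!) = 34459425 labelled perfect matchings.
For each such perfect matching H, let X_H = 1 if all 9 edges of H are present in G. Then P[X_H = 1] = p^{9} = (1/3)^{9} = 1/19683.
By linearity: E[X] = Σ_H E[X_H] = 34459425 · p^{9} = 34459425 · 1/19683 = 425425/243.
Numerically: E[X] ≈ 1751.

E[X] = 34459425 · (1/3)^{9} = 425425/243 ≈ 1751.


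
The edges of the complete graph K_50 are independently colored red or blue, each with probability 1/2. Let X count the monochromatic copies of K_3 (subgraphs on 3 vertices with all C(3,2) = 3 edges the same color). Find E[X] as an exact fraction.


Let X = Σ_S X_S over the C(50, 3) = 19600 subsets S of size 3, where X_S = 1 if the K_3 on S is monochromatic.
For a fixed S, the K_3 on S has C(3, 2) = 3 edges. P[all 3 edges red] = (1/2)^3, and likewise for blue, so P[monochromatic] = 2·(1/2)^3 = 2^{1 − 3} = 1/4.
By linearity of expectation: E[X] = C(50, 3) · 2^{1 − 3} = 19600 · 1/4 = 4900.
Numerically: E[X] ≈ 4900.000000.

E[X] = C(50,3)·2^(1−C(3,2)) = 4900 ≈ 4900.000000.


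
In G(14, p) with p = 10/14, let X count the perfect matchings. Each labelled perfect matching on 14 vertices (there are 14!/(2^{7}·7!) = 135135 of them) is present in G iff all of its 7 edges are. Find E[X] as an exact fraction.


K_14 has 14!/(2^{7}·7!) = 135135 labelled perfect matchings.
For each such perfect matching H, let X_H = 1 if all 7 edges of H are present in G. Then P[X_H = 1] = p^{7} = (5/7)^{7} = 78125/823543.
By linearity: E[X] = Σ_H E[X_H] = 135135 · p^{7} = 135135 · 78125/823543 = 1508203125/117649.
Numerically: E[X] ≈ 12820.

E[X] = 135135 · (5/7)^{7} = 1508203125/117649 ≈ 12820.


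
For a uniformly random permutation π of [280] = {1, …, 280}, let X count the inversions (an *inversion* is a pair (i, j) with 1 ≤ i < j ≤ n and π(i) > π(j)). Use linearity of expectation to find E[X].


Write X = Σ X_I over the C(280, 2) = 39060 pairs i < j, with X_I the indicator of one inversion.
There are 39060 indicators.
For each fixed pair i < j, the values π(i) and π(j) are two distinct elements of {1, …, 280} in uniformly random order; by symmetry P[π(i) > π(j)] = 1/2.
By linearity: E[X] = 39060 · (1/2) = C(280, 2) · (1/2) = 39060/2 = 19530 ≈ 19530.000000.

E[X] = 19530 = 19530.000000.


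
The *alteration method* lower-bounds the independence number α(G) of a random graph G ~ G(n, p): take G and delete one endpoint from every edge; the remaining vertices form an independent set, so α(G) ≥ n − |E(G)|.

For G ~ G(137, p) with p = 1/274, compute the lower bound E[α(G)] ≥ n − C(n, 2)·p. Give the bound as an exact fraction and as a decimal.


E[|E(G)|] = C(137, 2)·p = 9316 · (1/274) = 34.
E[α(G)] ≥ n − E[|E(G)|] = 137 − 34 = 103.
Numerically: ≈ 103.00000.
(This is only a lower bound; the true E[α(G)] may be larger.)

E[α(G)] ≥ 103 ≈ 103.00000.


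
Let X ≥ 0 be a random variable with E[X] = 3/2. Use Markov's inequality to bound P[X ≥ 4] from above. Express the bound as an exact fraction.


μ = E[X] = 3/2, a = 4.
Markov: P[X ≥ 4] ≤ μ/a = (3/2)/4 = 3/8.
Numerically: ≈ 0.375000.
(Since a = 4 > μ = 1.500000, the bound 3/8 is < 1 and informative.)

P[X ≥ 4] ≤ 3/8 ≈ 0.375000.


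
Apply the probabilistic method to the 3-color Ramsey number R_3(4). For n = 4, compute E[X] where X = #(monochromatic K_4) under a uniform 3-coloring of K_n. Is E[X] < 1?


E[X] = C(4, 4) · 3^{1 − 6} = 1 · 3^{−5} = 1/243.
As a reduced fraction: E[X] = 1/243 ≈ 0.004.
Is E[X] < 1? YES.
Since E[X] < 1, there exists a 3-coloring of K_{4} with no monochromatic K_4; hence R_3(4) > 4.

E[X] = 1/243 ≈ 0.004; E[X] < 1, so R_3(4) > 4.


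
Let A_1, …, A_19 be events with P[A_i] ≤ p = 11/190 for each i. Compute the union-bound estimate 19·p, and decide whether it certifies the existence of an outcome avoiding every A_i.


Union bound: P[∪_{i=1}^{19} A_i] ≤ Σ_i P[A_i] ≤ 19·p = 19·(11/190) = 11/10.
Numerically: 11/10 ≈ 1.1000.
Is 11/10 < 1? NO.
Since the bound 11/10 is ≥ 1, the union bound is uninformative here; it does NOT by itself certify existence.

19·p = 11/10 ≈ 1.1000; existence NOT certified by the union bound.


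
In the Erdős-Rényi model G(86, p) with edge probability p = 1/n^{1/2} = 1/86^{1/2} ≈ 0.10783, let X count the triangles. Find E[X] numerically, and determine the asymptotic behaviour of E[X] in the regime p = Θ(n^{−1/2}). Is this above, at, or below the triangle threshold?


Number of potential triangles: C(86, 3) = 102340.
Each occurs with probability p³ ≈ (0.10783)³ ≈ 1.2538695e-03.
By linearity: E[X] = C(86, 3)·p³ ≈ 102340 · 1.2538695e-03 ≈ 128.32100.
Since α = 1/2 < 1, p = c/n^{1/2} ≫ 1/n is above the triangle threshold p ~ 1/n. Asymptotically E[X] ~ (c³/6)·n^{3(1−α)} = (1³/6)·n^{1.5} → ∞; triangles are abundant w.h.p.

E[X] ≈ 128.32100; in regime p = Θ(1/n^{1/2}) E[X] diverges (above the triangle threshold p ~ 1/n).


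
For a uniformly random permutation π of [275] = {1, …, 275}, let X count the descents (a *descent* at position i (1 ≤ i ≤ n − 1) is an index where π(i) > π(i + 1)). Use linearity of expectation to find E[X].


Write X = Σ X_I over i = 1, …, 274, with X_I the indicator of one descent.
There are 274 indicators.
For each fixed i, the pair (π(i), π(i+1)) is a uniformly random ordered pair of distinct values from {1, …, 275}; by symmetry P[π(i) > π(i+1)] = 1/2.
By linearity: E[X] = 274 · (1/2) = (275 − 1) · (1/2) = 137 ≈ 137.000000.

E[X] = 137 = 137.000000.


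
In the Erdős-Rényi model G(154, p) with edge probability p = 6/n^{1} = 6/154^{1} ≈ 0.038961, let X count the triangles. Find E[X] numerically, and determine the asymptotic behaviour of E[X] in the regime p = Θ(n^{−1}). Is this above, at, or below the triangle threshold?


Number of potential triangles: C(154, 3) = 596904.
Each occurs with probability p³ ≈ (0.038961)³ ≈ 5.91413983e-05.
By linearity: E[X] = C(154, 3)·p³ ≈ 596904 · 5.91413983e-05 ≈ 35.301737.
Here α = 1, so p = 6/n is exactly at the triangle threshold p ~ 1/n. Asymptotically E[X] → c³/6 = 6³/6 = 36 ≈ 36.000000, a bounded constant. In this regime the triangle count is asymptotically Poisson(c³/6).

E[X] ≈ 35.301737; in regime p = Θ(1/n^{1}) E[X] stays bounded (at the triangle threshold p ~ 1/n).


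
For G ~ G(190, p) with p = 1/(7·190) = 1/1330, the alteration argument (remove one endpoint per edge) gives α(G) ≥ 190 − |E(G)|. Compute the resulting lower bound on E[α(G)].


E[|E(G)|] = C(190, 2)·p = 17955 · (1/1330) = 27/2.
E[α(G)] ≥ n − E[|E(G)|] = 190 − 27/2 = 353/2.
Numerically: ≈ 176.5000.
(This is only a lower bound; the true E[α(G)] may be larger.)

E[α(G)] ≥ 353/2 ≈ 176.5000.


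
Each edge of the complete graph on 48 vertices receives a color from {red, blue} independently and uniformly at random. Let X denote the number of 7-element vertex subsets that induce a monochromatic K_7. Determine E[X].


Let X = Σ_S X_S over the C(48, 7) = 73629072 subsets S of size 7, where X_S = 1 if the K_7 on S is monochromatic.
For a fixed S, the K_7 on S has C(7, 2) = 21 edges. P[all 21 edges red] = (1/2)^21, and likewise for blue, so P[monochromatic] = 2·(1/2)^21 = 2^{1 − 21} = 1/1048576.
Summing: E[X] = C(48, 7) · 2^{1 − 21} = 73629072 · 1/1048576 = 4601817/65536.
Numerically: E[X] ≈ 70.218.

E[X] = C(48,7)·2^(1−C(7,2)) = 4601817/65536 ≈ 70.218.


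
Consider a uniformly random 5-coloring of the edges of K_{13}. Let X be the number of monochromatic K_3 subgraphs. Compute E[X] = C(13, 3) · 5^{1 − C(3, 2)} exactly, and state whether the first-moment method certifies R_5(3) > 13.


E[X] = C(13, 3) · 5^{1 − 3} = 286 · 5^{−2} = 286/25.
As a reduced fraction: E[X] = 286/25 ≈ 11.4400.
Is E[X] < 1? NO.
Since E[X] ≥ 1, the first-moment bound is inconclusive at n = 13; it does NOT by itself certify R_5(3) > 13.

E[X] = 286/25 ≈ 11.4400; E[X] ≥ 1; first-moment method inconclusive here.


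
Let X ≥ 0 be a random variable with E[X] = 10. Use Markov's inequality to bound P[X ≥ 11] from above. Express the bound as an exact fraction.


μ = E[X] = 10, a = 11.
Markov: P[X ≥ 11] ≤ μ/a = (10)/11 = 10/11.
Numerically: ≈ 0.90909.
(Since a = 11 > μ = 10.00000, the bound 10/11 is < 1 and informative.)

P[X ≥ 11] ≤ 10/11 ≈ 0.90909.


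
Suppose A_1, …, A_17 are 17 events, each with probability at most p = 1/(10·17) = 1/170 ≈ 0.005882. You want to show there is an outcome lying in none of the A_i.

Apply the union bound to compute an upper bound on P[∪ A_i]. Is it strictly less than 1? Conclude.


Union bound: P[∪_{i=1}^{17} A_i] ≤ Σ_i P[A_i] ≤ 17·p = 17·(1/170) = 1/10.
Numerically: 1/10 ≈ 0.100000.
Is 1/10 < 1? YES.
Since P[∪ A_i] ≤ 1/10 < 1, the complement has P[∩ A_i^c] ≥ 1 − 1/10 = 9/10 > 0, so some outcome avoids every A_i.

17·p = 1/10 ≈ 0.100000; existence CERTIFIED by the union bound.


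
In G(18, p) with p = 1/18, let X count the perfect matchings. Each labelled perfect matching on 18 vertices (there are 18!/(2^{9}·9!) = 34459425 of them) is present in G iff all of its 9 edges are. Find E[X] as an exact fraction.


K_18 has 18!/(2^{9}·9!) = 34459425 labelled perfect matchings.
For each such perfect matching H, let X_H = 1 if all 9 edges of H are present in G. Then P[X_H = 1] = p^{9} = (1/18)^{9} = 1/198359290368.
Summing the indicators: E[X] = Σ_H E[X_H] = 34459425 · p^{9} = 34459425 · 1/198359290368 = 425425/2448880128.
Numerically: E[X] ≈ 0.000174.

E[X] = 34459425 · (1/18)^{9} = 425425/2448880128 ≈ 0.000174.


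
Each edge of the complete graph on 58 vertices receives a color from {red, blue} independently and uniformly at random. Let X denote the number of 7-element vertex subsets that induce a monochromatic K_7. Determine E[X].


Let X = Σ_S X_S over the C(58, 7) = 300674088 subsets S of size 7, where X_S = 1 if the K_7 on S is monochromatic.
For a fixed S, the K_7 on S has C(7, 2) = 21 edges. P[all 21 edges red] = (1/2)^21, and likewise for blue, so P[monochromatic] = 2·(1/2)^21 = 2^{1 − 21} = 1/1048576.
Summing: E[X] = C(58, 7) · 2^{1 − 21} = 300674088 · 1/1048576 = 37584261/131072.
Numerically: E[X] ≈ 286.74516.

E[X] = C(58,7)·2^(1−C(7,2)) = 37584261/131072 ≈ 286.74516.


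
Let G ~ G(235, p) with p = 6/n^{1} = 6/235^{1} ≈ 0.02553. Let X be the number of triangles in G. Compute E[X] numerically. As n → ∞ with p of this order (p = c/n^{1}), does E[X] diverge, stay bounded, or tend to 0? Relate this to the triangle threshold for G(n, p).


Number of potential triangles: C(235, 3) = 2135445.
Each occurs with probability p³ ≈ (0.02553)³ ≈ 1.664371e-05.
By linearity: E[X] = C(235, 3)·p³ ≈ 2135445 · 1.664371e-05 ≈ 35.5417.
Here α = 1, so p = 6/n is exactly at the triangle threshold p ~ 1/n. Asymptotically E[X] → c³/6 = 6³/6 = 36 ≈ 36.0000, a bounded constant. In this regime the triangle count is asymptotically Poisson(c³/6).

E[X] ≈ 35.5417; in regime p = Θ(1/n^{1}) E[X] stays bounded (at the triangle threshold p ~ 1/n).


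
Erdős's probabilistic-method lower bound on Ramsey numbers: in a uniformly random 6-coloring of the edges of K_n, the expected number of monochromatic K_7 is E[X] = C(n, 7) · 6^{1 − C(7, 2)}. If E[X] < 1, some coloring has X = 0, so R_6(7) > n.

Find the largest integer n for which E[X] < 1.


We need C(n, 7) · 6^{1 − 21} < 1, i.e. C(n, 7) < 6^{21 − 1} = 3656158440062976.
Check values of n near the boundary:
  n = 563: C(563, 7) = 3426622515769596; 3426622515769596 < 3656158440062976? YES
  n = 564: C(564, 7) = 3469685994423792; 3469685994423792 < 3656158440062976? YES
  n = 565: C(565, 7) = 3513212521235560; 3513212521235560 < 3656158440062976? YES
  n = 566: C(566, 7) = 3557206237959440; 3557206237959440 < 3656158440062976? YES
  n = 567: C(567, 7) = 3601671315933933; 3601671315933933 < 3656158440062976? YES
  n = 568: C(568, 7) = 3646611956239704; 3646611956239704 < 3656158440062976? YES
  n = 569: C(569, 7) = 3692032389858348; 3692032389858348 < 3656158440062976? NO
  n = 570: C(570, 7) = 3737936877831720; 3737936877831720 < 3656158440062976? NO
  n = 571: C(571, 7) = 3784329711421830; 3784329711421830 < 3656158440062976? NO
The largest n with C(n, 7) < 3656158440062976 is n = 568 (where E[X] = 16882462760369/16926659444736 ≈ 0.9973889). Hence R_6(7) > 568, i.e. R_6(7) ≥ 569.

Largest n = 568; hence R_6(7) > 568.


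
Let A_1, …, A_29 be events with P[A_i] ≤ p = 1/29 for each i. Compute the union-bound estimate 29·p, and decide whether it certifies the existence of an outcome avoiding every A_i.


Union bound: P[∪_{i=1}^{29} A_i] ≤ Σ_i P[A_i] ≤ 29·p = 29·(1/29) = 1.
Numerically: 1 ≈ 1.000.
Is 1 < 1? NO.
Since the bound 1 is ≥ 1, the union bound is uninformative here; it does NOT by itself certify existence.

29·p = 1 ≈ 1.000; existence NOT certified by the union bound.


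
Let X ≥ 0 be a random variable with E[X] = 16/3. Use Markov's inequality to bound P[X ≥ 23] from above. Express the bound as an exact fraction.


μ = E[X] = 16/3, a = 23.
Markov: P[X ≥ 23] ≤ μ/a = (16/3)/23 = 16/69.
Numerically: ≈ 0.2319.
(Since a = 23 > μ = 5.3333, the bound 16/69 is < 1 and informative.)

P[X ≥ 23] ≤ 16/69 ≈ 0.2319.


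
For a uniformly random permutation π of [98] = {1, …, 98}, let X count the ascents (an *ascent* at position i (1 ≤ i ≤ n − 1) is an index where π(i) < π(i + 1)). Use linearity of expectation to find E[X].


Write X = Σ X_I over i = 1, …, 97, with X_I the indicator of one ascent.
There are 97 indicators.
For each fixed i, the pair (π(i), π(i+1)) is a uniformly random ordered pair of distinct values from {1, …, 98}; by symmetry P[π(i) < π(i+1)] = 1/2.
By linearity: E[X] = 97 · (1/2) = (98 − 1) · (1/2) = 97/2 ≈ 48.50000.

E[X] = 97/2 = 48.50000.


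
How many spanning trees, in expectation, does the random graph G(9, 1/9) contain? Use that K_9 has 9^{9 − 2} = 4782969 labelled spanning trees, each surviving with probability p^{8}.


K_9 has 9^{9 − 2} = 4782969 labelled spanning trees.
For each such spanning tree H, let X_H = 1 if all 8 edges of H are present in G. Then P[X_H = 1] = p^{8} = (1/9)^{8} = 1/43046721.
By linearity of expectation: E[X] = Σ_H E[X_H] = 4782969 · p^{8} = 4782969 · 1/43046721 = 1/9.
Numerically: E[X] ≈ 0.111111.

E[X] = 4782969 · (1/9)^{8} = 1/9 ≈ 0.111111.


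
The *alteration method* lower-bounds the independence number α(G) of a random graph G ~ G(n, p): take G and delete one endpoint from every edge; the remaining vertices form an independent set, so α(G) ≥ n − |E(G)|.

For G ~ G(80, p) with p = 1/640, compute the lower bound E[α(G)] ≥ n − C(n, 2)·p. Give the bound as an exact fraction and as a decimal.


E[|E(G)|] = C(80, 2)·p = 3160 · (1/640) = 79/16.
E[α(G)] ≥ n − E[|E(G)|] = 80 − 79/16 = 1201/16.
Numerically: ≈ 75.062.
(This is only a lower bound; the true E[α(G)] may be larger.)

E[α(G)] ≥ 1201/16 ≈ 75.062.


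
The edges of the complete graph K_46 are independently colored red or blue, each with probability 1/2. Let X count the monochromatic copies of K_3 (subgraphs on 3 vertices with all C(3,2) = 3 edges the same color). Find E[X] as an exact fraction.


Let X = Σ_S X_S over the C(46, 3) = 15180 subsets S of size 3, where X_S = 1 if the K_3 on S is monochromatic.
For a fixed S, the K_3 on S has C(3, 2) = 3 edges. P[all 3 edges red] = (1/2)^3, and likewise for blue, so P[monochromatic] = 2·(1/2)^3 = 2^{1 − 3} = 1/4.
By linearity: E[X] = C(46, 3) · 2^{1 − 3} = 15180 · 1/4 = 3795.
Numerically: E[X] ≈ 3795.000000.

E[X] = C(46,3)·2^(1−C(3,2)) = 3795 ≈ 3795.000000.


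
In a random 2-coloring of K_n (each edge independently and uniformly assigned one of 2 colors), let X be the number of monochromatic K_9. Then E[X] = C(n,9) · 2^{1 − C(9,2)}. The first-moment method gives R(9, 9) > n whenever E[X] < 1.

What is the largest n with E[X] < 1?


We need C(n, 9) · 2^{1 − 36} < 1, i.e. C(n, 9) < 2^{36 − 1} = 34359738368.
Check values of n near the boundary:
  n = 59: C(59, 9) = 12565671261; 12565671261 < 34359738368? YES
  n = 60: C(60, 9) = 14783142660; 14783142660 < 34359738368? YES
  n = 61: C(61, 9) = 17341763505; 17341763505 < 34359738368? YES
  n = 62: C(62, 9) = 20286591270; 20286591270 < 34359738368? YES
  n = 63: C(63, 9) = 23667689815; 23667689815 < 34359738368? YES
  n = 64: C(64, 9) = 27540584512; 27540584512 < 34359738368? YES
  n = 65: C(65, 9) = 31966749880; 31966749880 < 34359738368? YES
  n = 66: C(66, 9) = 37014131440; 37014131440 < 34359738368? NO
  n = 67: C(67, 9) = 42757703560; 42757703560 < 34359738368? NO
  n = 68: C(68, 9) = 49280065120; 49280065120 < 34359738368? NO
The largest n with C(n, 9) < 34359738368 is n = 65 (where E[X] = 3995843735/4294967296 ≈ 0.9303549). Hence R(9, 9) > 65, i.e. R(9, 9) ≥ 66.

Largest n = 65; hence R(9, 9) > 65.


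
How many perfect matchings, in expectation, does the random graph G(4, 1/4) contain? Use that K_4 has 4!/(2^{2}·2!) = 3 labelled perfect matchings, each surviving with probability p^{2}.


K_4 has 4!/(2^{2}·2!) = 3 labelled perfect matchings.
For each such perfect matching H, let X_H = 1 if all 2 edges of H are present in G. Then P[X_H = 1] = p^{2} = (1/4)^{2} = 1/16.
By linearity of expectation: E[X] = Σ_H E[X_H] = 3 · p^{2} = 3 · 1/16 = 3/16.
Numerically: E[X] ≈ 0.188.

E[X] = 3 · (1/4)^{2} = 3/16 ≈ 0.188.


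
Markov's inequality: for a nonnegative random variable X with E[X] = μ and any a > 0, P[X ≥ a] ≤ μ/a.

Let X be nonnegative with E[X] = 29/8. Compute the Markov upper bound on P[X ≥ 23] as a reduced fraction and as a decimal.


μ = E[X] = 29/8, a = 23.
Markov: P[X ≥ 23] ≤ μ/a = (29/8)/23 = 29/184.
Numerically: ≈ 0.158.
(Since a = 23 > μ = 3.625, the bound 29/184 is < 1 and informative.)

P[X ≥ 23] ≤ 29/184 ≈ 0.158.


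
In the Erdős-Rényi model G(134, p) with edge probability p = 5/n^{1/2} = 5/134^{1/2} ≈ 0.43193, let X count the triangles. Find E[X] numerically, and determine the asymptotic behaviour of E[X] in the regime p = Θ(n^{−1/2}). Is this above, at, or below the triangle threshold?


Number of potential triangles: C(134, 3) = 392084.
Each occurs with probability p³ ≈ (0.43193)³ ≈ 8.0584741e-02.
By linearity: E[X] = C(134, 3)·p³ ≈ 392084 · 8.0584741e-02 ≈ 31595.98767.
Since α = 1/2 < 1, p = c/n^{1/2} ≫ 1/n is above the triangle threshold p ~ 1/n. Asymptotically E[X] ~ (c³/6)·n^{3(1−α)} = (5³/6)·n^{1.5} → ∞; triangles are abundant w.h.p.

E[X] ≈ 31595.98767; in regime p = Θ(1/n^{1/2}) E[X] diverges (above the triangle threshold p ~ 1/n).


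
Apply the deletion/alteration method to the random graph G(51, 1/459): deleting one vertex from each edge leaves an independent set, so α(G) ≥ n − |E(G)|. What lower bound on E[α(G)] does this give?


E[|E(G)|] = C(51, 2)·p = 1275 · (1/459) = 25/9.
E[α(G)] ≥ n − E[|E(G)|] = 51 − 25/9 = 434/9.
Numerically: ≈ 48.22222.
(This is only a lower bound; the true E[α(G)] may be larger.)

E[α(G)] ≥ 434/9 ≈ 48.22222.


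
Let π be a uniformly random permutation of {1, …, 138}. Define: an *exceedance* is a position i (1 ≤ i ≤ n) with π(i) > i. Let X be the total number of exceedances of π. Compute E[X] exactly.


Write X = Σ_{i=1}^{138} X_i, where X_i = 1_{π(i) > i}.
For each fixed i, π(i) is uniform over {1, …, 138} (marginal of a uniform permutation), so P[π(i) > i] = (n − i)/n. Summing: Σ_{i=1}^{138} (n − i)/n = (0 + 1 + … + 137)/138 = 138(138 − 1)/(2·138) = (138 − 1)/2.
Hence E[X] = Σ_{i=1}^{138} (138 − i)/138 = 137/2 ≈ 68.50000.

E[X] = 137/2 = 68.50000.


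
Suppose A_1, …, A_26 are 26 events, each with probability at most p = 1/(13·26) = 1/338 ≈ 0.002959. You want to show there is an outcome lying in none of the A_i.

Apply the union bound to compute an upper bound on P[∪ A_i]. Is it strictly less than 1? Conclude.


Union bound: P[∪_{i=1}^{26} A_i] ≤ Σ_i P[A_i] ≤ 26·p = 26·(1/338) = 1/13.
Numerically: 1/13 ≈ 0.076923.
Is 1/13 < 1? YES.
Since P[∪ A_i] ≤ 1/13 < 1, the complement has P[∩ A_i^c] ≥ 1 − 1/13 = 12/13 > 0, so some outcome avoids every A_i.

26·p = 1/13 ≈ 0.076923; existence CERTIFIED by the union bound.


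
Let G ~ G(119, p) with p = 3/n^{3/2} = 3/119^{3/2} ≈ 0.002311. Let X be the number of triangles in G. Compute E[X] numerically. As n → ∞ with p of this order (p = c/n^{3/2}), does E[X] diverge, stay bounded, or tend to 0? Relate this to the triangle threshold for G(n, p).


Number of potential triangles: C(119, 3) = 273819.
Each occurs with probability p³ ≈ (0.002311)³ ≈ 1.23424802e-08.
By linearity: E[X] = C(119, 3)·p³ ≈ 273819 · 1.23424802e-08 ≈ 0.003380.
Since α = 3/2 > 1, p = c/n^{3/2} = o(1/n) is below the triangle threshold p ~ 1/n. Asymptotically E[X] ~ (c³/6)·n^{3(1−α)} = (3³/6)·n^{-1.5} → 0, so by Markov's inequality G has no triangles w.h.p.

E[X] ≈ 0.003380; in regime p = Θ(1/n^{3/2}) E[X] tends to 0 (below the triangle threshold p ~ 1/n).


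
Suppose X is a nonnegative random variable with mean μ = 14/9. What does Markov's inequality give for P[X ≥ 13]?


μ = E[X] = 14/9, a = 13.
Markov: P[X ≥ 13] ≤ μ/a = (14/9)/13 = 14/117.
Numerically: ≈ 0.120.
(Since a = 13 > μ = 1.556, the bound 14/117 is < 1 and informative.)

P[X ≥ 13] ≤ 14/117 ≈ 0.120.


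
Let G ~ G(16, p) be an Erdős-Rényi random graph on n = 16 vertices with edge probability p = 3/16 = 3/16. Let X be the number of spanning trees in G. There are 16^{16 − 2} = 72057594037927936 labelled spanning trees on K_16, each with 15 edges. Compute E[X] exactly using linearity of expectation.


K_16 has 16^{16 − 2} = 72057594037927936 labelled spanning trees.
For each such spanning tree H, let X_H = 1 if all 15 edges of H are present in G. Then P[X_H = 1] = p^{15} = (3/16)^{15} = 14348907/1152921504606846976.
By linearity: E[X] = Σ_H E[X_H] = 72057594037927936 · p^{15} = 72057594037927936 · 14348907/1152921504606846976 = 14348907/16.
Numerically: E[X] ≈ 8.9681e+05.

E[X] = 72057594037927936 · (3/16)^{15} = 14348907/16 ≈ 8.9681e+05.


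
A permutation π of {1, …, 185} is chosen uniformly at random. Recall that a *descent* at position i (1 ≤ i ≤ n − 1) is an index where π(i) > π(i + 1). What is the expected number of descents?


Write X = Σ X_I over i = 1, …, 184, with X_I the indicator of one descent.
There are 184 indicators.
For each fixed i, the pair (π(i), π(i+1)) is a uniformly random ordered pair of distinct values from {1, …, 185}; by symmetry P[π(i) > π(i+1)] = 1/2.
By linearity: E[X] = 184 · (1/2) = (185 − 1) · (1/2) = 92 ≈ 92.000000.

E[X] = 92 = 92.000000.


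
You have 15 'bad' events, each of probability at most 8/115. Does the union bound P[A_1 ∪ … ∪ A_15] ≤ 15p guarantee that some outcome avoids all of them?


Union bound: P[∪_{i=1}^{15} A_i] ≤ Σ_i P[A_i] ≤ 15·p = 15·(8/115) = 24/23.
Numerically: 24/23 ≈ 1.043.
Is 24/23 < 1? NO.
Since the bound 24/23 is ≥ 1, the union bound is uninformative here; it does NOT by itself certify existence.

15·p = 24/23 ≈ 1.043; existence NOT certified by the union bound.


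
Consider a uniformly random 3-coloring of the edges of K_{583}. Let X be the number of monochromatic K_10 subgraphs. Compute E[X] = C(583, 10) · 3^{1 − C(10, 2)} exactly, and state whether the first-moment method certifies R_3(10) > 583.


E[X] = C(583, 10) · 3^{1 − 45} = 1156690232601431494120 · 3^{−44} = 1156690232601431494120/984770902183611232881.
As a reduced fraction: E[X] = 1156690232601431494120/984770902183611232881 ≈ 1.17458.
Is E[X] < 1? NO.
Since E[X] ≥ 1, the first-moment bound is inconclusive at n = 583; it does NOT by itself certify R_3(10) > 583.

E[X] = 1156690232601431494120/984770902183611232881 ≈ 1.17458; E[X] ≥ 1; first-moment method inconclusive here.


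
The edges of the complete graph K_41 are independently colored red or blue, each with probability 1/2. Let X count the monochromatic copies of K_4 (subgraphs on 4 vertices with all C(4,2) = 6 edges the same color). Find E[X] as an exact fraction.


Let X = Σ_S X_S over the C(41, 4) = 101270 subsets S of size 4, where X_S = 1 if the K_4 on S is monochromatic.
For a fixed S, the K_4 on S has C(4, 2) = 6 edges. P[all 6 edges red] = (1/2)^6, and likewise for blue, so P[monochromatic] = 2·(1/2)^6 = 2^{1 − 6} = 1/32.
Summing: E[X] = C(41, 4) · 2^{1 − 6} = 101270 · 1/32 = 50635/16.
Numerically: E[X] ≈ 3164.688.

E[X] = C(41,4)·2^(1−C(4,2)) = 50635/16 ≈ 3164.688.


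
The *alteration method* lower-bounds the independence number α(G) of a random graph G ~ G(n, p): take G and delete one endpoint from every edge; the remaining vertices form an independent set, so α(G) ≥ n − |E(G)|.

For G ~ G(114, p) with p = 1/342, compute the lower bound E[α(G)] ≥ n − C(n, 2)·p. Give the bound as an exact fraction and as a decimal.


E[|E(G)|] = C(114, 2)·p = 6441 · (1/342) = 113/6.
E[α(G)] ≥ n − E[|E(G)|] = 114 − 113/6 = 571/6.
Numerically: ≈ 95.166667.
(This is only a lower bound; the true E[α(G)] may be larger.)

E[α(G)] ≥ 571/6 ≈ 95.166667.


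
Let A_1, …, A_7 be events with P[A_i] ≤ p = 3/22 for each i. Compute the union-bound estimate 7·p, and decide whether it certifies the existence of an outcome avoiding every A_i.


Union bound: P[∪_{i=1}^{7} A_i] ≤ Σ_i P[A_i] ≤ 7·p = 7·(3/22) = 21/22.
Numerically: 21/22 ≈ 0.9545455.
Is 21/22 < 1? YES.
Since P[∪ A_i] ≤ 21/22 < 1, the complement has P[∩ A_i^c] ≥ 1 − 21/22 = 1/22 > 0, so some outcome avoids every A_i.

7·p = 21/22 ≈ 0.9545455; existence CERTIFIED by the union bound.


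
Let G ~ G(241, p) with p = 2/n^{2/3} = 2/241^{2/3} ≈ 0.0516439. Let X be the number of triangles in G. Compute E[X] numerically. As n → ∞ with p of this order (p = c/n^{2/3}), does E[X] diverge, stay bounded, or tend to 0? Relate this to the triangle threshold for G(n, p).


Number of potential triangles: C(241, 3) = 2303960.
Each occurs with probability p³ ≈ (0.0516439)³ ≈ 1.37738675e-04.
By linearity: E[X] = C(241, 3)·p³ ≈ 2303960 · 1.37738675e-04 ≈ 317.344398.
Since α = 2/3 < 1, p = c/n^{2/3} ≫ 1/n is above the triangle threshold p ~ 1/n. Asymptotically E[X] ~ (c³/6)·n^{3(1−α)} = (2³/6)·n^{1} → ∞; triangles are abundant w.h.p.

E[X] ≈ 317.344398; in regime p = Θ(1/n^{2/3}) E[X] diverges (above the triangle threshold p ~ 1/n).


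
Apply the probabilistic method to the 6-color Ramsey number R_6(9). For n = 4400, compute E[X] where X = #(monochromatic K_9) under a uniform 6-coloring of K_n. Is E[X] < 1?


E[X] = C(4400, 9) · 6^{1 − 36} = 1689489304164437494711163600 · 6^{−35} = 1689489304164437494711163600/1719070799748422591028658176.
As a reduced fraction: E[X] = 105593081510277343419447725/107441924984276411939291136 ≈ 0.982792.
Is E[X] < 1? YES.
Since E[X] < 1, there exists a 6-coloring of K_{4400} with no monochromatic K_9; hence R_6(9) > 4400.

E[X] = 105593081510277343419447725/107441924984276411939291136 ≈ 0.982792; E[X] < 1, so R_6(9) > 4400.


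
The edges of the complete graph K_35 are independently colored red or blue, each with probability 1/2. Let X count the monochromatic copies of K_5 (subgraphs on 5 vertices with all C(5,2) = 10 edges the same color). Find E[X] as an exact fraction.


Let X = Σ_S X_S over the C(35, 5) = 324632 subsets S of size 5, where X_S = 1 if the K_5 on S is monochromatic.
For a fixed S, the K_5 on S has C(5, 2) = 10 edges. P[all 10 edges red] = (1/2)^10, and likewise for blue, so P[monochromatic] = 2·(1/2)^10 = 2^{1 − 10} = 1/512.
By linearity: E[X] = C(35, 5) · 2^{1 − 10} = 324632 · 1/512 = 40579/64.
Numerically: E[X] ≈ 634.0469.

E[X] = C(35,5)·2^(1−C(5,2)) = 40579/64 ≈ 634.0469.


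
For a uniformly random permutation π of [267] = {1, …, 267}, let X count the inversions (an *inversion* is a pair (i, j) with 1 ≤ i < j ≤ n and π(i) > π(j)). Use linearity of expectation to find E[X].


Write X = Σ X_I over the C(267, 2) = 35511 pairs i < j, with X_I the indicator of one inversion.
There are 35511 indicators.
For each fixed pair i < j, the values π(i) and π(j) are two distinct elements of {1, …, 267} in uniformly random order; by symmetry P[π(i) > π(j)] = 1/2.
By linearity: E[X] = 35511 · (1/2) = C(267, 2) · (1/2) = 35511/2 = 35511/2 ≈ 17755.500.

E[X] = 35511/2 = 17755.500.


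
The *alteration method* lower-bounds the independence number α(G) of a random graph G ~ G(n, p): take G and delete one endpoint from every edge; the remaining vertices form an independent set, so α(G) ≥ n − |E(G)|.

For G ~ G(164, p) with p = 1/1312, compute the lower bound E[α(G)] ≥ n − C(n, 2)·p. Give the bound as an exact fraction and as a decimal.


E[|E(G)|] = C(164, 2)·p = 13366 · (1/1312) = 163/16.
E[α(G)] ≥ n − E[|E(G)|] = 164 − 163/16 = 2461/16.
Numerically: ≈ 153.8125.
(This is only a lower bound; the true E[α(G)] may be larger.)

E[α(G)] ≥ 2461/16 ≈ 153.8125.


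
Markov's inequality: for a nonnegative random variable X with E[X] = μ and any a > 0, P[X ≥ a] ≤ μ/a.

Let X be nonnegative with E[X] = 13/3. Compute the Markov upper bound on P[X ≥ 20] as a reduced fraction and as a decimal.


μ = E[X] = 13/3, a = 20.
Markov: P[X ≥ 20] ≤ μ/a = (13/3)/20 = 13/60.
Numerically: ≈ 0.217.
(Since a = 20 > μ = 4.333, the bound 13/60 is < 1 and informative.)

P[X ≥ 20] ≤ 13/60 ≈ 0.217.


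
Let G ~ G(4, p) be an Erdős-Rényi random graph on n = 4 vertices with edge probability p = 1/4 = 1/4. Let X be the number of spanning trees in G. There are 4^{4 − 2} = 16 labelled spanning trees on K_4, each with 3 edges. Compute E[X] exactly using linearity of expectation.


K_4 has 4^{4 − 2} = 16 labelled spanning trees.
For each such spanning tree H, let X_H = 1 if all 3 edges of H are present in G. Then P[X_H = 1] = p^{3} = (1/4)^{3} = 1/64.
By linearity: E[X] = Σ_H E[X_H] = 16 · p^{3} = 16 · 1/64 = 1/4.
Numerically: E[X] ≈ 0.25.

E[X] = 16 · (1/4)^{3} = 1/4 ≈ 0.25.


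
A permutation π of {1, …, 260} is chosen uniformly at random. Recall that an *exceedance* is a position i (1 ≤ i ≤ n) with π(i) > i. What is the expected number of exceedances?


Write X = Σ_{i=1}^{260} X_i, where X_i = 1_{π(i) > i}.
For each fixed i, π(i) is uniform over {1, …, 260} (marginal of a uniform permutation), so P[π(i) > i] = (n − i)/n. Summing: Σ_{i=1}^{260} (n − i)/n = (0 + 1 + … + 259)/260 = 260(260 − 1)/(2·260) = (260 − 1)/2.
Hence E[X] = Σ_{i=1}^{260} (260 − i)/260 = 259/2 ≈ 129.500000.

E[X] = 259/2 = 129.500000.


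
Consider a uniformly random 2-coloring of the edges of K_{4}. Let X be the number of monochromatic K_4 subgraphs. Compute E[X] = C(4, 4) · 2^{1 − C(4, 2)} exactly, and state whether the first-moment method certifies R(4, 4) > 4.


E[X] = C(4, 4) · 2^{1 − 6} = 1 · 2^{−5} = 1/32.
As a reduced fraction: E[X] = 1/32 ≈ 0.0312500.
Is E[X] < 1? YES.
Since E[X] < 1, there exists a 2-coloring of K_{4} with no monochromatic K_4; hence R(4, 4) > 4.

E[X] = 1/32 ≈ 0.0312500; E[X] < 1, so R(4, 4) > 4.


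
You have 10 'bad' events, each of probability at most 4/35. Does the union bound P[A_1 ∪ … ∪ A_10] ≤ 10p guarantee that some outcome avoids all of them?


Union bound: P[∪_{i=1}^{10} A_i] ≤ Σ_i P[A_i] ≤ 10·p = 10·(4/35) = 8/7.
Numerically: 8/7 ≈ 1.142857.
Is 8/7 < 1? NO.
Since the bound 8/7 is ≥ 1, the union bound is uninformative here; it does NOT by itself certify existence.

10·p = 8/7 ≈ 1.142857; existence NOT certified by the union bound.
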